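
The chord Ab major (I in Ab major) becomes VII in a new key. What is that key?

The numeral VII denotes a major triad on scale degree 7. With Ab on degree 7, the tonic of the new key is Bb.
Degree 7 carries a major triad in natural-minor keys, so the destination is Bb minor.
Check: the diatonic triads of Bb minor (natural minor) are Bbm (i), Cdim (ii°), Db (III), Ebm (iv), Fm (v), Gb (VI), Ab (VII) — Ab major is indeed VII.

Bb minor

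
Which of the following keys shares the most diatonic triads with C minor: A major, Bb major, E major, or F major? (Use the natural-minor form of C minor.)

Triads of C minor (natural minor): Cm (i), Ddim (ii°), Eb (III), Fm (iv), Gm (v), Ab (VI), Bb (VII).
A major shares 0: none.
Bb major shares 4: Cm, Eb, Gm, Bb.
E major shares 0: none.
F major shares 2: Gm, Bb.
The most common triads (4) are shared with Bb major.

Bb major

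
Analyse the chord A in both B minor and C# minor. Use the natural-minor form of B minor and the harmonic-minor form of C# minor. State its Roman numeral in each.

The scale of B minor (natural minor) is B C# D E F# G A; A is degree 7, and the triad built there (A-C#-E) is major, so it is VII.
The scale of C# minor (harmonic minor) is C# D# E F# G# A B#; A is degree 6, and the triad built there (A-C#-E) is major, so it is VI.

VII in B minor; VI in C# minor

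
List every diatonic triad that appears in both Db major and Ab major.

Db, Fm, Ab, Bbm

Triads in Db major: Db (I), Ebm (ii), Fm (iii), Gb (IV), Ab (V), Bbm (vi), Cdim (vii°).
Triads in Ab major: Ab (I), Bbm (ii), Cm (iii), Db (IV), Eb (V), Fm (vi), Gdim (vii°).
Shared triads with their functions: Db (I in Db major, IV in Ab major); Fm (iii in Db major, vi in Ab major); Ab (V in Db major, I in Ab major); Bbm (vi in Db major, ii in Ab major).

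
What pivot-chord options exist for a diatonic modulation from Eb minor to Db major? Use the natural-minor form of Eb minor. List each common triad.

Ebm, Gb, Bbm, Db

Triads in Eb minor (natural minor): Eb minor (i), F diminished (ii°), Gb major (III), Ab minor (iv), Bb minor (v), Cb major (VI), Db major (VII).
Triads in Db major: Db major (I), Eb minor (ii), F minor (iii), Gb major (IV), Ab major (V), Bb minor (vi), C diminished (vii°).
Shared triads with their functions: Eb minor (i in Eb minor, ii in Db major); Gb major (III in Eb minor, IV in Db major); Bb minor (v in Eb minor, vi in Db major); Db major (VII in Eb minor, I in Db major).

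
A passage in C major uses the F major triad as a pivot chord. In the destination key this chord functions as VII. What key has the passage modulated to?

The numeral VII denotes a major triad on scale degree 7. With F on degree 7, the tonic of the new key is G.
Degree 7 carries a major triad in natural-minor keys, so the destination is G minor.
Check: the diatonic triads of G minor (natural minor) are Gm (i), Adim (ii°), B♭ (III), Cm (iv), Dm (v), E♭ (VI), F (VII) — F major is indeed VII.

G minor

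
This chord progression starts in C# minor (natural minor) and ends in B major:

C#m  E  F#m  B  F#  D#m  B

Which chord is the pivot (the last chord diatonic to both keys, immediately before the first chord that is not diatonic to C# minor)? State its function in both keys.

B — VII in C# minor, I in B major

Chords diatonic to C# minor: C#m, D#dim, E, F#m, G#m, A, B.
Reading the progression, the first chord not in that set is F#, so the modulation leaves C# minor there.
The chord immediately before F# is B, which is diatonic to both keys: VII in C# minor and I in B major.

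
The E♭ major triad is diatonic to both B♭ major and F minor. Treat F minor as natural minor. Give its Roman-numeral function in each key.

The scale of B♭ major is B♭ C D E♭ F G A; E♭ is degree 4, and the triad built there (E♭-G-B♭) is major, so it is IV.
The scale of F minor (natural minor) is F G A♭ B♭ C D♭ E♭; E♭ is degree 7, and the triad built there (E♭-G-B♭) is major, so it is VII.

IV in B♭ major; VII in F minor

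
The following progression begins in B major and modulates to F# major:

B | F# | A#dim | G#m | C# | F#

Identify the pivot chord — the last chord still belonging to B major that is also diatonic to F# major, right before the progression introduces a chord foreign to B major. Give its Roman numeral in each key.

Chords diatonic to B major: B, C#m, D#m, E, F#, G#m, A#dim.
Reading the progression, the first chord not in that set is C#, so the modulation leaves B major there.
The chord immediately before C# is G#m, which is diatonic to both keys: vi in B major and ii in F# major.

G#m — vi in B major, ii in F# major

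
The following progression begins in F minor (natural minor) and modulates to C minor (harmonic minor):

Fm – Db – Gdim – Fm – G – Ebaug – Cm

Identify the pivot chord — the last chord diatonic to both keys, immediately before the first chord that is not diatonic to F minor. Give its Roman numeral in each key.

Fm — i in F minor, iv in C minor

Chords diatonic to F minor: Fm, Gdim, Ab, Bbm, Cm, Db, Eb.
Reading the progression, the first chord not in that set is G, so the modulation leaves F minor there.
The chord immediately before G is Fm, which is diatonic to both keys: i in F minor and iv in C minor.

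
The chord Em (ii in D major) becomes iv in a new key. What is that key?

The numeral iv denotes a minor triad on scale degree 4. With E on degree 4, the tonic of the new key is B.
Degree 4 carries a minor triad in minor keys, so the destination is B minor.
Check: the diatonic triads of B minor (natural minor) are Bm (i), C♯dim (ii°), D (III), Em (iv), F♯m (v), G (VI), A (VII) — Em is indeed iv.

B minor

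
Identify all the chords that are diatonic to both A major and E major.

A, C#m, E, F#m

Triads in A major: A (I), Bm (ii), C#m (iii), D (IV), E (V), F#m (vi), G#dim (vii°).
Triads in E major: E (I), F#m (ii), G#m (iii), A (IV), B (V), C#m (vi), D#dim (vii°).
Shared triads with their functions: A (I in A major, IV in E major); C#m (iii in A major, vi in E major); E (V in A major, I in E major); F#m (vi in A major, ii in E major).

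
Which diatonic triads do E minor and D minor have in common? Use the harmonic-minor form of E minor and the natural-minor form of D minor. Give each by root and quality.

Am, C

Triads in E minor (harmonic minor): E minor (i), F# diminished (ii°), G augmented (III+), A minor (iv), B major (V), C major (VI), D# diminished (vii°).
Triads in D minor (natural minor): D minor (i), E diminished (ii°), F major (III), G minor (iv), A minor (v), Bb major (VI), C major (VII).
Shared triads with their functions: A minor (iv in E minor, v in D minor); C major (VI in E minor, VII in D minor).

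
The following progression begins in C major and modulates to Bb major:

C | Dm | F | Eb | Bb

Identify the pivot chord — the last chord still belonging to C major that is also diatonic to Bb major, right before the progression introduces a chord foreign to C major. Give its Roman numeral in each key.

F — IV in C major, V in Bb major

Chords diatonic to C major: C, Dm, Em, F, G, Am, Bdim.
Reading the progression, the first chord not in that set is Eb, so the modulation leaves C major there.
The chord immediately before Eb is F, which is diatonic to both keys: IV in C major and V in Bb major.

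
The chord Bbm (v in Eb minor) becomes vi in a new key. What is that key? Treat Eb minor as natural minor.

The numeral vi denotes a minor triad on scale degree 6. With Bb on degree 6, the tonic of the new key is Db.
Degree 6 carries a minor triad in major keys, so the destination is Db major.
Check: the diatonic triads of Db major are Db (I), Ebm (ii), Fm (iii), Gb (IV), Ab (V), Bbm (vi), Cdim (vii°) — Bbm is indeed vi.

Db major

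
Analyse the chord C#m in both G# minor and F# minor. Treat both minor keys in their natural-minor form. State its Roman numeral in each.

iv in G# minor; v in F# minor

The scale of G# minor (natural minor) is G# A# B C# D# E F#; C# is degree 4, and the triad built there (C#-E-G#) is minor, so it is iv.
The scale of F# minor (natural minor) is F# G# A B C# D E; C# is degree 5, and the triad built there (C#-E-G#) is minor, so it is v.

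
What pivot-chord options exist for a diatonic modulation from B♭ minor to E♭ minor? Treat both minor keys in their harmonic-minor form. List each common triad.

E♭m

Triads in B♭ minor (harmonic minor): B♭m (i), Cdim (ii°), D♭aug (III+), E♭m (iv), F (V), G♭ (VI), Adim (vii°).
Triads in E♭ minor (harmonic minor): E♭m (i), Fdim (ii°), G♭aug (III+), A♭m (iv), B♭ (V), C♭ (VI), Ddim (vii°).
Shared triads with their functions: E♭m (iv in B♭ minor, i in E♭ minor).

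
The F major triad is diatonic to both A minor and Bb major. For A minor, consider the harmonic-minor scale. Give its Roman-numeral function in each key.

The scale of A minor (harmonic minor) is A B C D E F G#; F is degree 6, and the triad built there (F-A-C) is major, so it is VI.
The scale of Bb major is Bb C D Eb F G A; F is degree 5, and the triad built there (F-A-C) is major, so it is V.

VI in A minor; V in Bb major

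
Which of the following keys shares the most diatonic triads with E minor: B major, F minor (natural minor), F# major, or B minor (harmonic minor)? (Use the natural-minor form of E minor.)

B minor

Triads of E minor (natural minor): E minor (i), F# diminished (ii°), G major (III), A minor (iv), B minor (v), C major (VI), D major (VII).
B major shares 0: none.
F minor (natural minor) shares 0: none.
F# major shares 0: none.
B minor (harmonic minor) shares 3: Em, G, Bm.
The most common triads (3) are shared with B minor.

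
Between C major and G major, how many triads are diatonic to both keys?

4

Diatonic triads of C major: C major (I), D minor (ii), E minor (iii), F major (IV), G major (V), A minor (vi), B diminished (vii°).
Diatonic triads of G major: G major (I), A minor (ii), B minor (iii), C major (IV), D major (V), E minor (vi), F# diminished (vii°).
Matching root and quality in both lists: C major, E minor, G major, A minor.
That gives 4 common triads.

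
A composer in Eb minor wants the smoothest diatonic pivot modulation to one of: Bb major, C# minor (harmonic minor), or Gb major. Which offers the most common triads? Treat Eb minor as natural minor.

Gb major

Triads of Eb minor (natural minor): Eb minor (i), F diminished (ii°), Gb major (III), Ab minor (iv), Bb minor (v), Cb major (VI), Db major (VII).
Bb major shares 0: none.
C# minor (harmonic minor) shares 0: none.
Gb major shares 7: Ebm, Fdim, Gb, Abm, Bbm, Cb, Db.
The most common triads (7) are shared with Gb major.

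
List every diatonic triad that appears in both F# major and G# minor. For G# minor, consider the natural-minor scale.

Triads in F# major: F# (I), G#m (ii), A#m (iii), B (IV), C# (V), D#m (vi), E#dim (vii°).
Triads in G# minor (natural minor): G#m (i), A#dim (ii°), B (III), C#m (iv), D#m (v), E (VI), F# (VII).
Shared triads with their functions: F# (I in F# major, VII in G# minor); G#m (ii in F# major, i in G# minor); B (IV in F# major, III in G# minor); D#m (vi in F# major, v in G# minor).

F#, G#m, B, D#m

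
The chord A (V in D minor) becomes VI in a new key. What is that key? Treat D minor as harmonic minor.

C# minor

The numeral VI denotes a major triad on scale degree 6. With A on degree 6, the tonic of the new key is C#.
Degree 6 carries a major triad in minor keys, so the destination is C# minor.
Check: the diatonic triads of C# minor (natural minor) are C#m (i), D#dim (ii°), E (III), F#m (iv), G#m (v), A (VI), B (VII) — A is indeed VI.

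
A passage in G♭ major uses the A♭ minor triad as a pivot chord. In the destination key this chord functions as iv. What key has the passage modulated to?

E♭ minor

The numeral iv denotes a minor triad on scale degree 4. With A♭ on degree 4, the tonic of the new key is E♭.
Degree 4 carries a minor triad in minor keys, so the destination is E♭ minor.
Check: the diatonic triads of E♭ minor (natural minor) are E♭m (i), Fdim (ii°), G♭ (III), A♭m (iv), B♭m (v), C♭ (VI), D♭ (VII) — A♭ minor is indeed iv.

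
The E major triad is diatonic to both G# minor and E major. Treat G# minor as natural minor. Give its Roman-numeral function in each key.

VI in G# minor; I in E major

The scale of G# minor (natural minor) is G# A# B C# D# E F#; E is degree 6, and the triad built there (E-G#-B) is major, so it is VI.
The scale of E major is E F# G# A B C# D#; E is degree 1, and the triad built there (E-G#-B) is major, so it is I.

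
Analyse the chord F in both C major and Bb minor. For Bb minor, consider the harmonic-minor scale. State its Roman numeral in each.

IV in C major; V in Bb minor

The scale of C major is C D E F G A B; F is degree 4, and the triad built there (F-A-C) is major, so it is IV.
The scale of Bb minor (harmonic minor) is Bb C Db Eb F Gb A; F is degree 5, and the triad built there (F-A-C) is major, so it is V.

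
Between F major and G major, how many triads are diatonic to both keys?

2

Diatonic triads of F major: F (I), Gm (ii), Am (iii), Bb (IV), C (V), Dm (vi), Edim (vii°).
Diatonic triads of G major: G (I), Am (ii), Bm (iii), C (IV), D (V), Em (vi), F#dim (vii°).
Matching root and quality in both lists: Am, C.
That gives 2 common triads.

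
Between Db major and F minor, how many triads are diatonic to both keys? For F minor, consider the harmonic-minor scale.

3

Diatonic triads of Db major: Db (I), Ebm (ii), Fm (iii), Gb (IV), Ab (V), Bbm (vi), Cdim (vii°).
Diatonic triads of F minor (harmonic minor): Fm (i), Gdim (ii°), Abaug (III+), Bbm (iv), C (V), Db (VI), Edim (vii°).
Matching root and quality in both lists: Db, Fm, Bbm.
That gives 3 common triads.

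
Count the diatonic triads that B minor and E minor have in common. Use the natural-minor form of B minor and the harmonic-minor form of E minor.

Diatonic triads of B minor (natural minor): Bm (i), C♯dim (ii°), D (III), Em (iv), F♯m (v), G (VI), A (VII).
Diatonic triads of E minor (harmonic minor): Em (i), F♯dim (ii°), Gaug (III+), Am (iv), B (V), C (VI), D♯dim (vii°).
Matching root and quality in both lists: Em.
That gives 1 common triad.

1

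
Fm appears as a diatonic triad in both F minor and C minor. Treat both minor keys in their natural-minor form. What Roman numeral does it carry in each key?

i in F minor; iv in C minor

The scale of F minor (natural minor) is F G Ab Bb C Db Eb; F is degree 1, and the triad built there (F-Ab-C) is minor, so it is i.
The scale of C minor (natural minor) is C D Eb F G Ab Bb; F is degree 4, and the triad built there (F-Ab-C) is minor, so it is iv.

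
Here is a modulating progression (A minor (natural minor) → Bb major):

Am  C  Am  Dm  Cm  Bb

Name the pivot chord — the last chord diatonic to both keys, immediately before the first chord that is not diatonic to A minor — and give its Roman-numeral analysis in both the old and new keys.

Chords diatonic to A minor: Am, Bdim, C, Dm, Em, F, G.
Reading the progression, the first chord not in that set is Cm, so the modulation leaves A minor there.
The chord immediately before Cm is Dm, which is diatonic to both keys: iv in A minor and iii in Bb major.

Dm — iv in A minor, iii in Bb major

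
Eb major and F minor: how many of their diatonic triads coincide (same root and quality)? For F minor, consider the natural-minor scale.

4

Diatonic triads of Eb major: Eb (I), Fm (ii), Gm (iii), Ab (IV), Bb (V), Cm (vi), Ddim (vii°).
Diatonic triads of F minor (natural minor): Fm (i), Gdim (ii°), Ab (III), Bbm (iv), Cm (v), Db (VI), Eb (VII).
Matching root and quality in both lists: Eb, Fm, Ab, Cm.
That gives 4 common triads.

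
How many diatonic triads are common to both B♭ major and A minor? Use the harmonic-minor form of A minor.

2

Diatonic triads of B♭ major: B♭ major (I), C minor (ii), D minor (iii), E♭ major (IV), F major (V), G minor (vi), A diminished (vii°).
Diatonic triads of A minor (harmonic minor): A minor (i), B diminished (ii°), C augmented (III+), D minor (iv), E major (V), F major (VI), G♯ diminished (vii°).
Matching root and quality in both lists: D minor, F major.
That gives 2 common triads.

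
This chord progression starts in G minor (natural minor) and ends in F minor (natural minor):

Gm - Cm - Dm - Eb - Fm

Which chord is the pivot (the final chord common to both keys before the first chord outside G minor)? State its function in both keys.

Eb — VI in G minor, VII in F minor

Chords diatonic to G minor: Gm, Adim, Bb, Cm, Dm, Eb, F.
Reading the progression, the first chord not in that set is Fm, so the modulation leaves G minor there.
The chord immediately before Fm is Eb, which is diatonic to both keys: VI in G minor and VII in F minor.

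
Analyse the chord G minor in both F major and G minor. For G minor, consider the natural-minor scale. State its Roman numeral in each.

ii in F major; i in G minor

The scale of F major is F G A Bb C D E; G is degree 2, and the triad built there (G-Bb-D) is minor, so it is ii.
The scale of G minor (natural minor) is G A Bb C D Eb F; G is degree 1, and the triad built there (G-Bb-D) is minor, so it is i.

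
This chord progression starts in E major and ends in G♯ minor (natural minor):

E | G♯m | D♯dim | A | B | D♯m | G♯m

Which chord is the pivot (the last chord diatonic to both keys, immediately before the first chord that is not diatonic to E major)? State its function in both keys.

Chords diatonic to E major: E, F♯m, G♯m, A, B, C♯m, D♯dim.
Reading the progression, the first chord not in that set is D♯m, so the modulation leaves E major there.
The chord immediately before D♯m is B, which is diatonic to both keys: V in E major and III in G♯ minor.

B — V in E major, III in G♯ minor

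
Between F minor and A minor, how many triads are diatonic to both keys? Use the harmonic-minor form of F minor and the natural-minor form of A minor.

1

Diatonic triads of F minor (harmonic minor): F minor (i), G diminished (ii°), A♭ augmented (III+), B♭ minor (iv), C major (V), D♭ major (VI), E diminished (vii°).
Diatonic triads of A minor (natural minor): A minor (i), B diminished (ii°), C major (III), D minor (iv), E minor (v), F major (VI), G major (VII).
Matching root and quality in both lists: C major.
That gives 1 common triad.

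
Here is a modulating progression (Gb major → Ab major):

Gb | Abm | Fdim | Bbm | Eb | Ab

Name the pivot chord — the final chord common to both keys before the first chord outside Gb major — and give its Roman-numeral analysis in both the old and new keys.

Bbm — iii in Gb major, ii in Ab major

Chords diatonic to Gb major: Gb, Abm, Bbm, Cb, Db, Ebm, Fdim.
Reading the progression, the first chord not in that set is Eb, so the modulation leaves Gb major there.
The chord immediately before Eb is Bbm, which is diatonic to both keys: iii in Gb major and ii in Ab major.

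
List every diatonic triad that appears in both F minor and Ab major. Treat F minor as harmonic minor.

Triads in F minor (harmonic minor): Fm (i), Gdim (ii°), Abaug (III+), Bbm (iv), C (V), Db (VI), Edim (vii°).
Triads in Ab major: Ab (I), Bbm (ii), Cm (iii), Db (IV), Eb (V), Fm (vi), Gdim (vii°).
Shared triads with their functions: Fm (i in F minor, vi in Ab major); Gdim (ii° in F minor, vii° in Ab major); Bbm (iv in F minor, ii in Ab major); Db (VI in F minor, IV in Ab major).

Fm, Gdim, Bbm, Db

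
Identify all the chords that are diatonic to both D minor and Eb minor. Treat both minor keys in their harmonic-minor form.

Bb

Triads in D minor (harmonic minor): Dm (i), Edim (ii°), Faug (III+), Gm (iv), A (V), Bb (VI), C#dim (vii°).
Triads in Eb minor (harmonic minor): Ebm (i), Fdim (ii°), Gbaug (III+), Abm (iv), Bb (V), Cb (VI), Ddim (vii°).
Shared triads with their functions: Bb (VI in D minor, V in Eb minor).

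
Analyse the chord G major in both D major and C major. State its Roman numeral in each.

IV in D major; V in C major

The scale of D major is D E F# G A B C#; G is degree 4, and the triad built there (G-B-D) is major, so it is IV.
The scale of C major is C D E F G A B; G is degree 5, and the triad built there (G-B-D) is major, so it is V.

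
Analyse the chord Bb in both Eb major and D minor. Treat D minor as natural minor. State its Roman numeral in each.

The scale of Eb major is Eb F G Ab Bb C D; Bb is degree 5, and the triad built there (Bb-D-F) is major, so it is V.
The scale of D minor (natural minor) is D E F G A Bb C; Bb is degree 6, and the triad built there (Bb-D-F) is major, so it is VI.

V in Eb major; VI in D minor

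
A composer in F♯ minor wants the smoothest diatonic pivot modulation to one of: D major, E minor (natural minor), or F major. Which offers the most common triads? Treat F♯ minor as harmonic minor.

D major

Triads of F♯ minor (harmonic minor): F♯m (i), G♯dim (ii°), Aaug (III+), Bm (iv), C♯ (V), D (VI), E♯dim (vii°).
D major shares 3: F♯m, Bm, D.
E minor (natural minor) shares 2: Bm, D.
F major shares 0: none.
The most common triads (3) are shared with D major.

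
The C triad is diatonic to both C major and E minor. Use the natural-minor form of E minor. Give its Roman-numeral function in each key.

The scale of C major is C D E F G A B; C is degree 1, and the triad built there (C-E-G) is major, so it is I.
The scale of E minor (natural minor) is E F# G A B C D; C is degree 6, and the triad built there (C-E-G) is major, so it is VI.

I in C major; VI in E minor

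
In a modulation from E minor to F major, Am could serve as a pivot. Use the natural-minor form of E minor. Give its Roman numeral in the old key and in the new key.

The scale of E minor (natural minor) is E F# G A B C D; A is degree 4, and the triad built there (A-C-E) is minor, so it is iv.
The scale of F major is F G A Bb C D E; A is degree 3, and the triad built there (A-C-E) is minor, so it is iii.

iv in E minor; iii in F major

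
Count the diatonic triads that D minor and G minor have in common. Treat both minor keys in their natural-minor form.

4

Diatonic triads of D minor (natural minor): Dm (i), Edim (ii°), F (III), Gm (iv), Am (v), Bb (VI), C (VII).
Diatonic triads of G minor (natural minor): Gm (i), Adim (ii°), Bb (III), Cm (iv), Dm (v), Eb (VI), F (VII).
Matching root and quality in both lists: Dm, F, Gm, Bb.
That gives 4 common triads.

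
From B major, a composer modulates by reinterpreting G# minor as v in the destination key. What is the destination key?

The numeral v denotes a minor triad on scale degree 5. With G# on degree 5, the tonic of the new key is C#.
Degree 5 carries a minor triad in natural-minor keys, so the destination is C# minor.
Check: the diatonic triads of C# minor (natural minor) are C#m (i), D#dim (ii°), E (III), F#m (iv), G#m (v), A (VI), B (VII) — G# minor is indeed v.

C# minor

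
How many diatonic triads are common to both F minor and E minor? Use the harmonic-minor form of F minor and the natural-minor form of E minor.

1

Diatonic triads of F minor (harmonic minor): Fm (i), Gdim (ii°), A♭aug (III+), B♭m (iv), C (V), D♭ (VI), Edim (vii°).
Diatonic triads of E minor (natural minor): Em (i), F♯dim (ii°), G (III), Am (iv), Bm (v), C (VI), D (VII).
Matching root and quality in both lists: C.
That gives 1 common triad.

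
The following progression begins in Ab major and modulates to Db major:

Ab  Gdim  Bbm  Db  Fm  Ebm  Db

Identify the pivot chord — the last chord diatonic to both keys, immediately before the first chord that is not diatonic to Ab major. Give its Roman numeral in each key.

Fm — vi in Ab major, iii in Db major

Chords diatonic to Ab major: Ab, Bbm, Cm, Db, Eb, Fm, Gdim.
Reading the progression, the first chord not in that set is Ebm, so the modulation leaves Ab major there.
The chord immediately before Ebm is Fm, which is diatonic to both keys: vi in Ab major and iii in Db major.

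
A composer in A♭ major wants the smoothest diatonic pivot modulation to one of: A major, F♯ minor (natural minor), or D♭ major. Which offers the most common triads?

D♭ major

Triads of A♭ major: A♭ (I), B♭m (ii), Cm (iii), D♭ (IV), E♭ (V), Fm (vi), Gdim (vii°).
A major shares 0: none.
F♯ minor (natural minor) shares 0: none.
D♭ major shares 4: A♭, B♭m, D♭, Fm.
The most common triads (4) are shared with D♭ major.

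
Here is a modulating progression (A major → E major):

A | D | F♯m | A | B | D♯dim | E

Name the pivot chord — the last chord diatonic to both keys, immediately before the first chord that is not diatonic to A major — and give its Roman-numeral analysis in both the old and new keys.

Chords diatonic to A major: A, Bm, C♯m, D, E, F♯m, G♯dim.
Reading the progression, the first chord not in that set is B, so the modulation leaves A major there.
The chord immediately before B is A, which is diatonic to both keys: I in A major and IV in E major.

A — I in A major, IV in E major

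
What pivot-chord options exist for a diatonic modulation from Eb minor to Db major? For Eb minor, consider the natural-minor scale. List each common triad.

Triads in Eb minor (natural minor): Ebm (i), Fdim (ii°), Gb (III), Abm (iv), Bbm (v), Cb (VI), Db (VII).
Triads in Db major: Db (I), Ebm (ii), Fm (iii), Gb (IV), Ab (V), Bbm (vi), Cdim (vii°).
Shared triads with their functions: Ebm (i in Eb minor, ii in Db major); Gb (III in Eb minor, IV in Db major); Bbm (v in Eb minor, vi in Db major); Db (VII in Eb minor, I in Db major).

Ebm, Gb, Bbm, Db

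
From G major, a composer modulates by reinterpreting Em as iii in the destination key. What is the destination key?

C major

The numeral iii denotes a minor triad on scale degree 3. With E on degree 3, the tonic of the new key is C.
Degree 3 carries a minor triad in major keys, so the destination is C major.
Check: the diatonic triads of C major are C (I), Dm (ii), Em (iii), F (IV), G (V), Am (vi), Bdim (vii°) — Em is indeed iii.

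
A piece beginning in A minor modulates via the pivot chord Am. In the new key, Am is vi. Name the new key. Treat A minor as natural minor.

C major

The numeral vi denotes a minor triad on scale degree 6. With A on degree 6, the tonic of the new key is C.
Degree 6 carries a minor triad in major keys, so the destination is C major.
Check: the diatonic triads of C major are C (I), Dm (ii), Em (iii), F (IV), G (V), Am (vi), Bdim (vii°) — Am is indeed vi.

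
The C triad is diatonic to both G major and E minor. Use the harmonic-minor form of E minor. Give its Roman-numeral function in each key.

The scale of G major is G A B C D E F♯; C is degree 4, and the triad built there (C-E-G) is major, so it is IV.
The scale of E minor (harmonic minor) is E F♯ G A B C D♯; C is degree 6, and the triad built there (C-E-G) is major, so it is VI.

IV in G major; VI in E minor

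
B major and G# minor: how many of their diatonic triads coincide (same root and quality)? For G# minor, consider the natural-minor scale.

7

Diatonic triads of B major: B (I), C#m (ii), D#m (iii), E (IV), F# (V), G#m (vi), A#dim (vii°).
Diatonic triads of G# minor (natural minor): G#m (i), A#dim (ii°), B (III), C#m (iv), D#m (v), E (VI), F# (VII).
Matching root and quality in both lists: B, C#m, D#m, E, F#, G#m, A#dim.
That gives 7 common triads.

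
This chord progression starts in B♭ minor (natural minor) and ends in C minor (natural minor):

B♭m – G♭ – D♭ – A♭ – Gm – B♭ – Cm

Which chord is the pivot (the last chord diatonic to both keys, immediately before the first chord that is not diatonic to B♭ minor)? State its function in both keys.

A♭ — VII in B♭ minor, VI in C minor

Chords diatonic to B♭ minor: B♭m, Cdim, D♭, E♭m, Fm, G♭, A♭.
Reading the progression, the first chord not in that set is Gm, so the modulation leaves B♭ minor there.
The chord immediately before Gm is A♭, which is diatonic to both keys: VII in B♭ minor and VI in C minor.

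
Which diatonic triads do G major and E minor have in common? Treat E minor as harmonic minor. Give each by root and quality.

Am, C, Em, F#dim

Triads in G major: G major (I), A minor (ii), B minor (iii), C major (IV), D major (V), E minor (vi), F# diminished (vii°).
Triads in E minor (harmonic minor): E minor (i), F# diminished (ii°), G augmented (III+), A minor (iv), B major (V), C major (VI), D# diminished (vii°).
Shared triads with their functions: A minor (ii in G major, iv in E minor); C major (IV in G major, VI in E minor); E minor (vi in G major, i in E minor); F# diminished (vii° in G major, ii° in E minor).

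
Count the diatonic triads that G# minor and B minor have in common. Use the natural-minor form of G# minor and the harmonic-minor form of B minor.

2

Diatonic triads of G# minor (natural minor): G# minor (i), A# diminished (ii°), B major (III), C# minor (iv), D# minor (v), E major (VI), F# major (VII).
Diatonic triads of B minor (harmonic minor): B minor (i), C# diminished (ii°), D augmented (III+), E minor (iv), F# major (V), G major (VI), A# diminished (vii°).
Matching root and quality in both lists: A# diminished, F# major.
That gives 2 common triads.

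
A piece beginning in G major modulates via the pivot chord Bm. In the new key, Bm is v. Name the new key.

The numeral v denotes a minor triad on scale degree 5. With B on degree 5, the tonic of the new key is E.
Degree 5 carries a minor triad in natural-minor keys, so the destination is E minor.
Check: the diatonic triads of E minor (natural minor) are Em (i), F♯dim (ii°), G (III), Am (iv), Bm (v), C (VI), D (VII) — Bm is indeed v.

E minor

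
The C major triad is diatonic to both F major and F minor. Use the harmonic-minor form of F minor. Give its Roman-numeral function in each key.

The scale of F major is F G A Bb C D E; C is degree 5, and the triad built there (C-E-G) is major, so it is V.
The scale of F minor (harmonic minor) is F G Ab Bb C Db E; C is degree 5, and the triad built there (C-E-G) is major, so it is V.

V in F major; V in F minor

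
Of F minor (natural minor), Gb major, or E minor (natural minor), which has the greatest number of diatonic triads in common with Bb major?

F minor

Triads of Bb major: Bb major (I), C minor (ii), D minor (iii), Eb major (IV), F major (V), G minor (vi), A diminished (vii°).
F minor (natural minor) shares 2: Cm, Eb.
Gb major shares 0: none.
E minor (natural minor) shares 0: none.
The most common triads (2) are shared with F minor.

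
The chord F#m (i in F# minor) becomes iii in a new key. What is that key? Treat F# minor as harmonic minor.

D major

The numeral iii denotes a minor triad on scale degree 3. With F# on degree 3, the tonic of the new key is D.
Degree 3 carries a minor triad in major keys, so the destination is D major.
Check: the diatonic triads of D major are D (I), Em (ii), F#m (iii), G (IV), A (V), Bm (vi), C#dim (vii°) — F#m is indeed iii.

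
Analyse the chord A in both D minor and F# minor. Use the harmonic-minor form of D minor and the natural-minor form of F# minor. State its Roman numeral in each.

V in D minor; III in F# minor

The scale of D minor (harmonic minor) is D E F G A Bb C#; A is degree 5, and the triad built there (A-C#-E) is major, so it is V.
The scale of F# minor (natural minor) is F# G# A B C# D E; A is degree 3, and the triad built there (A-C#-E) is major, so it is III.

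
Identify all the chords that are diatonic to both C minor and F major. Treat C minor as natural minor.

Triads in C minor (natural minor): Cm (i), Ddim (ii°), Eb (III), Fm (iv), Gm (v), Ab (VI), Bb (VII).
Triads in F major: F (I), Gm (ii), Am (iii), Bb (IV), C (V), Dm (vi), Edim (vii°).
Shared triads with their functions: Gm (v in C minor, ii in F major); Bb (VII in C minor, IV in F major).

Gm, Bb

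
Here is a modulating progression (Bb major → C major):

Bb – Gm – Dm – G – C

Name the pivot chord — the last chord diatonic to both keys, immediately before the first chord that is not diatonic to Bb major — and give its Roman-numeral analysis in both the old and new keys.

Dm — iii in Bb major, ii in C major

Chords diatonic to Bb major: Bb, Cm, Dm, Eb, F, Gm, Adim.
Reading the progression, the first chord not in that set is G, so the modulation leaves Bb major there.
The chord immediately before G is Dm, which is diatonic to both keys: iii in Bb major and ii in C major.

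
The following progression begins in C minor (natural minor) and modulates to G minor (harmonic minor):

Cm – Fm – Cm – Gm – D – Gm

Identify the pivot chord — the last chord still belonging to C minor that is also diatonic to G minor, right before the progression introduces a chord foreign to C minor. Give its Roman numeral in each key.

Chords diatonic to C minor: Cm, Ddim, E♭, Fm, Gm, A♭, B♭.
Reading the progression, the first chord not in that set is D, so the modulation leaves C minor there.
The chord immediately before D is Gm, which is diatonic to both keys: v in C minor and i in G minor.

Gm — v in C minor, i in G minor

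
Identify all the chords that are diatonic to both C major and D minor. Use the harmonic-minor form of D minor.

Triads in C major: C (I), Dm (ii), Em (iii), F (IV), G (V), Am (vi), Bdim (vii°).
Triads in D minor (harmonic minor): Dm (i), Edim (ii°), Faug (III+), Gm (iv), A (V), B♭ (VI), C♯dim (vii°).
Shared triads with their functions: Dm (ii in C major, i in D minor).

Dm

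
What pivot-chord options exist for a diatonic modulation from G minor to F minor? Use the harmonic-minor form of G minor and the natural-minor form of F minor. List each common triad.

Triads in G minor (harmonic minor): Gm (i), Adim (ii°), Bbaug (III+), Cm (iv), D (V), Eb (VI), F#dim (vii°).
Triads in F minor (natural minor): Fm (i), Gdim (ii°), Ab (III), Bbm (iv), Cm (v), Db (VI), Eb (VII).
Shared triads with their functions: Cm (iv in G minor, v in F minor); Eb (VI in G minor, VII in F minor).

Cm, Eb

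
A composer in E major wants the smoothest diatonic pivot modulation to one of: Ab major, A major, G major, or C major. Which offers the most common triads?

Triads of E major: E (I), F#m (ii), G#m (iii), A (IV), B (V), C#m (vi), D#dim (vii°).
Ab major shares 0: none.
A major shares 4: E, F#m, A, C#m.
G major shares 0: none.
C major shares 0: none.
The most common triads (4) are shared with A major.

A major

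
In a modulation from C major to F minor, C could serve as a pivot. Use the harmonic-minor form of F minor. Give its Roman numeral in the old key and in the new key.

The scale of C major is C D E F G A B; C is degree 1, and the triad built there (C-E-G) is major, so it is I.
The scale of F minor (harmonic minor) is F G A♭ B♭ C D♭ E; C is degree 5, and the triad built there (C-E-G) is major, so it is V.

I in C major; V in F minor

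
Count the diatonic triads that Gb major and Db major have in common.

4

Diatonic triads of Gb major: Gb major (I), Ab minor (ii), Bb minor (iii), Cb major (IV), Db major (V), Eb minor (vi), F diminished (vii°).
Diatonic triads of Db major: Db major (I), Eb minor (ii), F minor (iii), Gb major (IV), Ab major (V), Bb minor (vi), C diminished (vii°).
Matching root and quality in both lists: Gb major, Bb minor, Db major, Eb minor.
That gives 4 common triads.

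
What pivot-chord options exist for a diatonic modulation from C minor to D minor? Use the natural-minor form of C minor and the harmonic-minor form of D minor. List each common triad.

Triads in C minor (natural minor): C minor (i), D diminished (ii°), Eb major (III), F minor (iv), G minor (v), Ab major (VI), Bb major (VII).
Triads in D minor (harmonic minor): D minor (i), E diminished (ii°), F augmented (III+), G minor (iv), A major (V), Bb major (VI), C# diminished (vii°).
Shared triads with their functions: G minor (v in C minor, iv in D minor); Bb major (VII in C minor, VI in D minor).

Gm, Bb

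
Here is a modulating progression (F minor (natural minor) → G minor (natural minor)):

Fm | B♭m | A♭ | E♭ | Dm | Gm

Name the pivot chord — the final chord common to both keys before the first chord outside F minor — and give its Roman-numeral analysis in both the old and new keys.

Chords diatonic to F minor: Fm, Gdim, A♭, B♭m, Cm, D♭, E♭.
Reading the progression, the first chord not in that set is Dm, so the modulation leaves F minor there.
The chord immediately before Dm is E♭, which is diatonic to both keys: VII in F minor and VI in G minor.

E♭ — VII in F minor, VI in G minor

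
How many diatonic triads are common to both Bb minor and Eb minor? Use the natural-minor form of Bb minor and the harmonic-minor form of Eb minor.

Diatonic triads of Bb minor (natural minor): Bbm (i), Cdim (ii°), Db (III), Ebm (iv), Fm (v), Gb (VI), Ab (VII).
Diatonic triads of Eb minor (harmonic minor): Ebm (i), Fdim (ii°), Gbaug (III+), Abm (iv), Bb (V), Cb (VI), Ddim (vii°).
Matching root and quality in both lists: Ebm.
That gives 1 common triad.

1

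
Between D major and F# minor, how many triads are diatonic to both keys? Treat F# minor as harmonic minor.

3

Diatonic triads of D major: D (I), Em (ii), F#m (iii), G (IV), A (V), Bm (vi), C#dim (vii°).
Diatonic triads of F# minor (harmonic minor): F#m (i), G#dim (ii°), Aaug (III+), Bm (iv), C# (V), D (VI), E#dim (vii°).
Matching root and quality in both lists: D, F#m, Bm.
That gives 3 common triads.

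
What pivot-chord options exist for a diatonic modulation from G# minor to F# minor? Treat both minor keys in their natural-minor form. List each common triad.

Triads in G# minor (natural minor): G#m (i), A#dim (ii°), B (III), C#m (iv), D#m (v), E (VI), F# (VII).
Triads in F# minor (natural minor): F#m (i), G#dim (ii°), A (III), Bm (iv), C#m (v), D (VI), E (VII).
Shared triads with their functions: C#m (iv in G# minor, v in F# minor); E (VI in G# minor, VII in F# minor).

C#m, E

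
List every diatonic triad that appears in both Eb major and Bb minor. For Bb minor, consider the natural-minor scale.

Triads in Eb major: Eb (I), Fm (ii), Gm (iii), Ab (IV), Bb (V), Cm (vi), Ddim (vii°).
Triads in Bb minor (natural minor): Bbm (i), Cdim (ii°), Db (III), Ebm (iv), Fm (v), Gb (VI), Ab (VII).
Shared triads with their functions: Fm (ii in Eb major, v in Bb minor); Ab (IV in Eb major, VII in Bb minor).

Fm, Ab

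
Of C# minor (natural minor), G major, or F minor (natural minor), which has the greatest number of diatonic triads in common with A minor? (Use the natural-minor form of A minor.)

G major

Triads of A minor (natural minor): Am (i), Bdim (ii°), C (III), Dm (iv), Em (v), F (VI), G (VII).
C# minor (natural minor) shares 0: none.
G major shares 4: Am, C, Em, G.
F minor (natural minor) shares 0: none.
The most common triads (4) are shared with G major.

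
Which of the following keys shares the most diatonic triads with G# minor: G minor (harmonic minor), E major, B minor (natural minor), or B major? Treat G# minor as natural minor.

Triads of G# minor (natural minor): G#m (i), A#dim (ii°), B (III), C#m (iv), D#m (v), E (VI), F# (VII).
G minor (harmonic minor) shares 0: none.
E major shares 4: G#m, B, C#m, E.
B minor (natural minor) shares 0: none.
B major shares 7: G#m, A#dim, B, C#m, D#m, E, F#.
The most common triads (7) are shared with B major.

B major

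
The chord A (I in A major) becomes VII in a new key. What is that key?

B minor

The numeral VII denotes a major triad on scale degree 7. With A on degree 7, the tonic of the new key is B.
Degree 7 carries a major triad in natural-minor keys, so the destination is B minor.
Check: the diatonic triads of B minor (natural minor) are Bm (i), C♯dim (ii°), D (III), Em (iv), F♯m (v), G (VI), A (VII) — A is indeed VII.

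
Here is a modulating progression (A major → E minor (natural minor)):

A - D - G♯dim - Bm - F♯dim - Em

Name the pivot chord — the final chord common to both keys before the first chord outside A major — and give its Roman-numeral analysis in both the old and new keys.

Chords diatonic to A major: A, Bm, C♯m, D, E, F♯m, G♯dim.
Reading the progression, the first chord not in that set is F♯dim, so the modulation leaves A major there.
The chord immediately before F♯dim is Bm, which is diatonic to both keys: ii in A major and v in E minor.

Bm — ii in A major, v in E minor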